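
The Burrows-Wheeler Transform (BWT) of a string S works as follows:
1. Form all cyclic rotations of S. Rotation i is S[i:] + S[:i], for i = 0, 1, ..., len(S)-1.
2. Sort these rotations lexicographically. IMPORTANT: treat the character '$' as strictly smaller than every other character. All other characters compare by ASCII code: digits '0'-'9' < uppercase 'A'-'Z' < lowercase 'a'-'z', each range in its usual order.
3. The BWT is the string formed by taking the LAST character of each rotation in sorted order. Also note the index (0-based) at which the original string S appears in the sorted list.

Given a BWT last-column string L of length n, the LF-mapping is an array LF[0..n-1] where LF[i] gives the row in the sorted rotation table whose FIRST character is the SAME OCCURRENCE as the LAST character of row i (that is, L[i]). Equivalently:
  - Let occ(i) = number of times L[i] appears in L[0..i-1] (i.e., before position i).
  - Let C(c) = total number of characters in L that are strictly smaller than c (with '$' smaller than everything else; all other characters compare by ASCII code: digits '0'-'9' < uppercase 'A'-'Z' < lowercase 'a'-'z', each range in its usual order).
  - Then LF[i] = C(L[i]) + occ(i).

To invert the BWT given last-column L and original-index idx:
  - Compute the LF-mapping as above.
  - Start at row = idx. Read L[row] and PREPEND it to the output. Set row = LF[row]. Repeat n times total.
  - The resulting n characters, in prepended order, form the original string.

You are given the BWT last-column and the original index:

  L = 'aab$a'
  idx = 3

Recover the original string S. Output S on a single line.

LF mapping: 1 2 4 0 3
Walk LF starting at row 3, prepending L[row]:
  step 1: row=3, L[3]='$', prepend. Next row=LF[3]=0
  step 2: row=0, L[0]='a', prepend. Next row=LF[0]=1
  step 3: row=1, L[1]='a', prepend. Next row=LF[1]=2
  step 4: row=2, L[2]='b', prepend. Next row=LF[2]=4
  step 5: row=4, L[4]='a', prepend. Next row=LF[4]=3
Reversed output: abaa$

Answer: abaa$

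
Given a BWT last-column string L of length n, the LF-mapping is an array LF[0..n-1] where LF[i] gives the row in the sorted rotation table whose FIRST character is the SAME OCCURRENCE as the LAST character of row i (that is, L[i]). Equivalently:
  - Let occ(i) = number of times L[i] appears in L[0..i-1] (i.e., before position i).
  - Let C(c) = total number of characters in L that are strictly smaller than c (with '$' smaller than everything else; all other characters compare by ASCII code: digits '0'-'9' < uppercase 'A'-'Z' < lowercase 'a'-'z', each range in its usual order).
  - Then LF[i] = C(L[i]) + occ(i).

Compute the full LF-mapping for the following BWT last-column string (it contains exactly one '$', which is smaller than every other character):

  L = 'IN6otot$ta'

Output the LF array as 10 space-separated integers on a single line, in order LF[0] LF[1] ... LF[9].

Char counts: '$':1, '6':1, 'I':1, 'N':1, 'a':1, 'o':2, 't':3
C (first-col start): C('$')=0, C('6')=1, C('I')=2, C('N')=3, C('a')=4, C('o')=5, C('t')=7
L[0]='I': occ=0, LF[0]=C('I')+0=2+0=2
L[1]='N': occ=0, LF[1]=C('N')+0=3+0=3
L[2]='6': occ=0, LF[2]=C('6')+0=1+0=1
L[3]='o': occ=0, LF[3]=C('o')+0=5+0=5
L[4]='t': occ=0, LF[4]=C('t')+0=7+0=7
L[5]='o': occ=1, LF[5]=C('o')+1=5+1=6
L[6]='t': occ=1, LF[6]=C('t')+1=7+1=8
L[7]='$': occ=0, LF[7]=C('$')+0=0+0=0
L[8]='t': occ=2, LF[8]=C('t')+2=7+2=9
L[9]='a': occ=0, LF[9]=C('a')+0=4+0=4

Answer: 2 3 1 5 7 6 8 0 9 4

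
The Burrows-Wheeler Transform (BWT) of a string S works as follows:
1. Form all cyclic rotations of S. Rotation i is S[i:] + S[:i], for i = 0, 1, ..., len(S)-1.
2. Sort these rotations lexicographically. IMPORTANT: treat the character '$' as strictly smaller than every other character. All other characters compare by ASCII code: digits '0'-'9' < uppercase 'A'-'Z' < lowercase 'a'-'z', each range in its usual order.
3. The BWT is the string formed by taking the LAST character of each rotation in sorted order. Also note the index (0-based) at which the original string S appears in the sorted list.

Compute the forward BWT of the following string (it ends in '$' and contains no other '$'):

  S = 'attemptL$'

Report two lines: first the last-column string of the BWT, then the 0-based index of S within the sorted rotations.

All 9 rotations (rotation i = S[i:]+S[:i]):
  rot[0] = attemptL$
  rot[1] = ttemptL$a
  rot[2] = temptL$at
  rot[3] = emptL$att
  rot[4] = mptL$atte
  rot[5] = ptL$attem
  rot[6] = tL$attemp
  rot[7] = L$attempt
  rot[8] = $attemptL
Sorted (with $ < everything):
  sorted[0] = $attemptL  (last char: 'L')
  sorted[1] = L$attempt  (last char: 't')
  sorted[2] = attemptL$  (last char: '$')
  sorted[3] = emptL$att  (last char: 't')
  sorted[4] = mptL$atte  (last char: 'e')
  sorted[5] = ptL$attem  (last char: 'm')
  sorted[6] = tL$attemp  (last char: 'p')
  sorted[7] = temptL$at  (last char: 't')
  sorted[8] = ttemptL$a  (last char: 'a')
Last column: Lt$tempta
Original string S is at sorted index 2

Answer: Lt$tempta
2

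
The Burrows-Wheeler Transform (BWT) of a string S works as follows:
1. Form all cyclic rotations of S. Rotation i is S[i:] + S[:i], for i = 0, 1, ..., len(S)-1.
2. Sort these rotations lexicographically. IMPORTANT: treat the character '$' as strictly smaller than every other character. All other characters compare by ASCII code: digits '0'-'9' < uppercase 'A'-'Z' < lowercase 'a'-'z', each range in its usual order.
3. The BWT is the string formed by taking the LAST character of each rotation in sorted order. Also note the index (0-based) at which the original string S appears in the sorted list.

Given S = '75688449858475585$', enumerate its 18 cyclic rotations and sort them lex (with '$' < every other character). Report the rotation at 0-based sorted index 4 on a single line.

Answer: 5$7568844985847558

Derivation:
All 18 rotations (rotation i = S[i:]+S[:i]):
  rot[0] = 75688449858475585$
  rot[1] = 5688449858475585$7
  rot[2] = 688449858475585$75
  rot[3] = 88449858475585$756
  rot[4] = 8449858475585$7568
  rot[5] = 449858475585$75688
  rot[6] = 49858475585$756884
  rot[7] = 9858475585$7568844
  rot[8] = 858475585$75688449
  rot[9] = 58475585$756884498
  rot[10] = 8475585$7568844985
  rot[11] = 475585$75688449858
  rot[12] = 75585$756884498584
  rot[13] = 5585$7568844985847
  rot[14] = 585$75688449858475
  rot[15] = 85$756884498584755
  rot[16] = 5$7568844985847558
  rot[17] = $75688449858475585
Sorted (with $ < everything):
  sorted[0] = $75688449858475585
  sorted[1] = 449858475585$75688
  sorted[2] = 475585$75688449858
  sorted[3] = 49858475585$756884
  sorted[4] = 5$7568844985847558
  sorted[5] = 5585$7568844985847
  sorted[6] = 5688449858475585$7
  sorted[7] = 58475585$756884498
  sorted[8] = 585$75688449858475
  sorted[9] = 688449858475585$75
  sorted[10] = 75585$756884498584
  sorted[11] = 75688449858475585$
  sorted[12] = 8449858475585$7568
  sorted[13] = 8475585$7568844985
  sorted[14] = 85$756884498584755
  sorted[15] = 858475585$75688449
  sorted[16] = 88449858475585$756
  sorted[17] = 9858475585$7568844
sorted[4] = 5$7568844985847558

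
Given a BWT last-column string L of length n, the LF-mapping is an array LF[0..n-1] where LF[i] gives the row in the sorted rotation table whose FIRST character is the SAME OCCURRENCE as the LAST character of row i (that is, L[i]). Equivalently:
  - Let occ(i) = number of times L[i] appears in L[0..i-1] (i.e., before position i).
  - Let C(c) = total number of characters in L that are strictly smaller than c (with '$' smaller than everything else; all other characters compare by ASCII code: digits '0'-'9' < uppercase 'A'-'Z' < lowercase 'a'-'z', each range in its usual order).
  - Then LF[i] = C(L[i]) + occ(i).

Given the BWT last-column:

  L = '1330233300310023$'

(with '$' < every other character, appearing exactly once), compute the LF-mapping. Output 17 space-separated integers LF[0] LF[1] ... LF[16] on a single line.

Answer: 6 10 11 1 8 12 13 14 2 3 15 7 4 5 9 16 0

Derivation:
Char counts: '$':1, '0':5, '1':2, '2':2, '3':7
C (first-col start): C('$')=0, C('0')=1, C('1')=6, C('2')=8, C('3')=10
L[0]='1': occ=0, LF[0]=C('1')+0=6+0=6
L[1]='3': occ=0, LF[1]=C('3')+0=10+0=10
L[2]='3': occ=1, LF[2]=C('3')+1=10+1=11
L[3]='0': occ=0, LF[3]=C('0')+0=1+0=1
L[4]='2': occ=0, LF[4]=C('2')+0=8+0=8
L[5]='3': occ=2, LF[5]=C('3')+2=10+2=12
L[6]='3': occ=3, LF[6]=C('3')+3=10+3=13
L[7]='3': occ=4, LF[7]=C('3')+4=10+4=14
L[8]='0': occ=1, LF[8]=C('0')+1=1+1=2
L[9]='0': occ=2, LF[9]=C('0')+2=1+2=3
L[10]='3': occ=5, LF[10]=C('3')+5=10+5=15
L[11]='1': occ=1, LF[11]=C('1')+1=6+1=7
L[12]='0': occ=3, LF[12]=C('0')+3=1+3=4
L[13]='0': occ=4, LF[13]=C('0')+4=1+4=5
L[14]='2': occ=1, LF[14]=C('2')+1=8+1=9
L[15]='3': occ=6, LF[15]=C('3')+6=10+6=16
L[16]='$': occ=0, LF[16]=C('$')+0=0+0=0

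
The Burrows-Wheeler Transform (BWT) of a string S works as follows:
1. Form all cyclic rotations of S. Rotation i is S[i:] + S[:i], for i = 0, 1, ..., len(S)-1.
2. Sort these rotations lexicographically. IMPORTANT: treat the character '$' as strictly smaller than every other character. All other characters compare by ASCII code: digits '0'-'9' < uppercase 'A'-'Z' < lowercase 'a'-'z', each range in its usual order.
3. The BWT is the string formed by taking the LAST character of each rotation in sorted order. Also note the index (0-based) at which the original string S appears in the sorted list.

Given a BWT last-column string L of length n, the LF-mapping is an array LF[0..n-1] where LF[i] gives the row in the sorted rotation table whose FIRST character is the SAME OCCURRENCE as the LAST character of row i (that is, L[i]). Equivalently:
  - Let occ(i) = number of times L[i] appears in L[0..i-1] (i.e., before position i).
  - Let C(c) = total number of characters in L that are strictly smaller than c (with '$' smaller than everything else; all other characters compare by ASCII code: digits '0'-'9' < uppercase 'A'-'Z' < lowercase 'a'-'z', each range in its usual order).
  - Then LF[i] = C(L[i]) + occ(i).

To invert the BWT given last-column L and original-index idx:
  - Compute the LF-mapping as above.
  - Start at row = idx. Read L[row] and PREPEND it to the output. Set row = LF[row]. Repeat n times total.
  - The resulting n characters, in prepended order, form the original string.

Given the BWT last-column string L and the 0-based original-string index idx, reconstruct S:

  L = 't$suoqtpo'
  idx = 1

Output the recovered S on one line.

Answer: oqsouptt$

Derivation:
LF mapping: 6 0 5 8 1 4 7 3 2
Walk LF starting at row 1, prepending L[row]:
  step 1: row=1, L[1]='$', prepend. Next row=LF[1]=0
  step 2: row=0, L[0]='t', prepend. Next row=LF[0]=6
  step 3: row=6, L[6]='t', prepend. Next row=LF[6]=7
  step 4: row=7, L[7]='p', prepend. Next row=LF[7]=3
  step 5: row=3, L[3]='u', prepend. Next row=LF[3]=8
  step 6: row=8, L[8]='o', prepend. Next row=LF[8]=2
  step 7: row=2, L[2]='s', prepend. Next row=LF[2]=5
  step 8: row=5, L[5]='q', prepend. Next row=LF[5]=4
  step 9: row=4, L[4]='o', prepend. Next row=LF[4]=1
Reversed output: oqsouptt$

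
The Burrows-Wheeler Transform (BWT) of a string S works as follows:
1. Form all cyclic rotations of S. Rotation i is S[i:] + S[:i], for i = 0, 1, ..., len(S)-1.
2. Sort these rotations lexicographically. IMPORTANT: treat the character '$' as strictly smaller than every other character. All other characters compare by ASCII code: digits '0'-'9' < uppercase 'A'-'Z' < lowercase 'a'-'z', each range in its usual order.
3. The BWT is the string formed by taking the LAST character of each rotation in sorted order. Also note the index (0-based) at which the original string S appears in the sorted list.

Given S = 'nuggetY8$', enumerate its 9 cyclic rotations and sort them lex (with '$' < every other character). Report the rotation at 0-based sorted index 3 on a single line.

Answer: etY8$nugg

Derivation:
All 9 rotations (rotation i = S[i:]+S[:i]):
  rot[0] = nuggetY8$
  rot[1] = uggetY8$n
  rot[2] = ggetY8$nu
  rot[3] = getY8$nug
  rot[4] = etY8$nugg
  rot[5] = tY8$nugge
  rot[6] = Y8$nugget
  rot[7] = 8$nuggetY
  rot[8] = $nuggetY8
Sorted (with $ < everything):
  sorted[0] = $nuggetY8
  sorted[1] = 8$nuggetY
  sorted[2] = Y8$nugget
  sorted[3] = etY8$nugg
  sorted[4] = getY8$nug
  sorted[5] = ggetY8$nu
  sorted[6] = nuggetY8$
  sorted[7] = tY8$nugge
  sorted[8] = uggetY8$n
sorted[3] = etY8$nugg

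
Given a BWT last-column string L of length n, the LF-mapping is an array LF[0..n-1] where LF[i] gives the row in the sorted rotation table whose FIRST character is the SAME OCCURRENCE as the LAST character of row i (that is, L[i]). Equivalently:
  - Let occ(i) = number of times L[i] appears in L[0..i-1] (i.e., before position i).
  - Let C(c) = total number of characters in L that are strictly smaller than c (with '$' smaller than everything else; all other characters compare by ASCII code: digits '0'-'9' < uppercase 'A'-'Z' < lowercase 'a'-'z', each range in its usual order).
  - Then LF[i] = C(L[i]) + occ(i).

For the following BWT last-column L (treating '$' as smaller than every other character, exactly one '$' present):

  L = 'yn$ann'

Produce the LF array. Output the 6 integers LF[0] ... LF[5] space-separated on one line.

Answer: 5 2 0 1 3 4

Derivation:
Char counts: '$':1, 'a':1, 'n':3, 'y':1
C (first-col start): C('$')=0, C('a')=1, C('n')=2, C('y')=5
L[0]='y': occ=0, LF[0]=C('y')+0=5+0=5
L[1]='n': occ=0, LF[1]=C('n')+0=2+0=2
L[2]='$': occ=0, LF[2]=C('$')+0=0+0=0
L[3]='a': occ=0, LF[3]=C('a')+0=1+0=1
L[4]='n': occ=1, LF[4]=C('n')+1=2+1=3
L[5]='n': occ=2, LF[5]=C('n')+2=2+2=4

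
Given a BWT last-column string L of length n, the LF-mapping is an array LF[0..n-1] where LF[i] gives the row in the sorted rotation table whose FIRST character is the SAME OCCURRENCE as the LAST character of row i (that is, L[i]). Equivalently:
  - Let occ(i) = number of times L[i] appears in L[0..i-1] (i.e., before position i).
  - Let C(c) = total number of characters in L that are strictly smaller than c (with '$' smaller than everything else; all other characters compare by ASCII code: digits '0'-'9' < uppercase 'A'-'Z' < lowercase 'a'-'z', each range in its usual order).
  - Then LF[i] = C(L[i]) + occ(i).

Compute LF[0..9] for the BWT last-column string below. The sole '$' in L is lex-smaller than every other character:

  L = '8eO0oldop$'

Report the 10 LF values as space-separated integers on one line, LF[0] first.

Char counts: '$':1, '0':1, '8':1, 'O':1, 'd':1, 'e':1, 'l':1, 'o':2, 'p':1
C (first-col start): C('$')=0, C('0')=1, C('8')=2, C('O')=3, C('d')=4, C('e')=5, C('l')=6, C('o')=7, C('p')=9
L[0]='8': occ=0, LF[0]=C('8')+0=2+0=2
L[1]='e': occ=0, LF[1]=C('e')+0=5+0=5
L[2]='O': occ=0, LF[2]=C('O')+0=3+0=3
L[3]='0': occ=0, LF[3]=C('0')+0=1+0=1
L[4]='o': occ=0, LF[4]=C('o')+0=7+0=7
L[5]='l': occ=0, LF[5]=C('l')+0=6+0=6
L[6]='d': occ=0, LF[6]=C('d')+0=4+0=4
L[7]='o': occ=1, LF[7]=C('o')+1=7+1=8
L[8]='p': occ=0, LF[8]=C('p')+0=9+0=9
L[9]='$': occ=0, LF[9]=C('$')+0=0+0=0

Answer: 2 5 3 1 7 6 4 8 9 0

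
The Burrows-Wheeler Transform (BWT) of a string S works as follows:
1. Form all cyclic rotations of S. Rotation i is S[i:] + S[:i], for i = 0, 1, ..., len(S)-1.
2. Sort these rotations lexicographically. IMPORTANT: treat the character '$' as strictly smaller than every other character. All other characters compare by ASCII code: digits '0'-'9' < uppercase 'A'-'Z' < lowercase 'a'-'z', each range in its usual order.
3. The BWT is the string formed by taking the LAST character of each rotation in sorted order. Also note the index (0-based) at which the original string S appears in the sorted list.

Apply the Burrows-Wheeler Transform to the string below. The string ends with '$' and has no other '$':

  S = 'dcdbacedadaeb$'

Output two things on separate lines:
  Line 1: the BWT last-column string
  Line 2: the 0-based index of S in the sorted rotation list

Answer: bbddeddaeac$ac
11

Derivation:
All 14 rotations (rotation i = S[i:]+S[:i]):
  rot[0] = dcdbacedadaeb$
  rot[1] = cdbacedadaeb$d
  rot[2] = dbacedadaeb$dc
  rot[3] = bacedadaeb$dcd
  rot[4] = acedadaeb$dcdb
  rot[5] = cedadaeb$dcdba
  rot[6] = edadaeb$dcdbac
  rot[7] = dadaeb$dcdbace
  rot[8] = adaeb$dcdbaced
  rot[9] = daeb$dcdbaceda
  rot[10] = aeb$dcdbacedad
  rot[11] = eb$dcdbacedada
  rot[12] = b$dcdbacedadae
  rot[13] = $dcdbacedadaeb
Sorted (with $ < everything):
  sorted[0] = $dcdbacedadaeb  (last char: 'b')
  sorted[1] = acedadaeb$dcdb  (last char: 'b')
  sorted[2] = adaeb$dcdbaced  (last char: 'd')
  sorted[3] = aeb$dcdbacedad  (last char: 'd')
  sorted[4] = b$dcdbacedadae  (last char: 'e')
  sorted[5] = bacedadaeb$dcd  (last char: 'd')
  sorted[6] = cdbacedadaeb$d  (last char: 'd')
  sorted[7] = cedadaeb$dcdba  (last char: 'a')
  sorted[8] = dadaeb$dcdbace  (last char: 'e')
  sorted[9] = daeb$dcdbaceda  (last char: 'a')
  sorted[10] = dbacedadaeb$dc  (last char: 'c')
  sorted[11] = dcdbacedadaeb$  (last char: '$')
  sorted[12] = eb$dcdbacedada  (last char: 'a')
  sorted[13] = edadaeb$dcdbac  (last char: 'c')
Last column: bbddeddaeac$ac
Original string S is at sorted index 11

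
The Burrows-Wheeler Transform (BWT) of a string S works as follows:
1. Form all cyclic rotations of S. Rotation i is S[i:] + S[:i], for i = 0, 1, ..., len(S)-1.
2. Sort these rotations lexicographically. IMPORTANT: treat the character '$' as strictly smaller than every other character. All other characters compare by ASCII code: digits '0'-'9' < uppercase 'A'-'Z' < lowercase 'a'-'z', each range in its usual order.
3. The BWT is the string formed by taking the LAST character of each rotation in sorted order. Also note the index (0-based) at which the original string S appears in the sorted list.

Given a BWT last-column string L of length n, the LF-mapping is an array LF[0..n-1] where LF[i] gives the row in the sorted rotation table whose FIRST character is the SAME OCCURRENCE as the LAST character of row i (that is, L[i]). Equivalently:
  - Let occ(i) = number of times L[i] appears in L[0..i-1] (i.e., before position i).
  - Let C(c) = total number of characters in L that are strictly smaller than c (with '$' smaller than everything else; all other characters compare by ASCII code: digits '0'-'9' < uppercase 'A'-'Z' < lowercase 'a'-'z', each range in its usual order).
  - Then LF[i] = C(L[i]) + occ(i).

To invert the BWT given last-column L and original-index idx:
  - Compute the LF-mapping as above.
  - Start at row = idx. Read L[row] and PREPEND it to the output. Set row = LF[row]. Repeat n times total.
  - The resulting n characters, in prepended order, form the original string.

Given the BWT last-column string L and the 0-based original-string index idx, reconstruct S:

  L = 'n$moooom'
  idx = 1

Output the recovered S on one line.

LF mapping: 3 0 1 4 5 6 7 2
Walk LF starting at row 1, prepending L[row]:
  step 1: row=1, L[1]='$', prepend. Next row=LF[1]=0
  step 2: row=0, L[0]='n', prepend. Next row=LF[0]=3
  step 3: row=3, L[3]='o', prepend. Next row=LF[3]=4
  step 4: row=4, L[4]='o', prepend. Next row=LF[4]=5
  step 5: row=5, L[5]='o', prepend. Next row=LF[5]=6
  step 6: row=6, L[6]='o', prepend. Next row=LF[6]=7
  step 7: row=7, L[7]='m', prepend. Next row=LF[7]=2
  step 8: row=2, L[2]='m', prepend. Next row=LF[2]=1
Reversed output: mmoooon$

Answer: mmoooon$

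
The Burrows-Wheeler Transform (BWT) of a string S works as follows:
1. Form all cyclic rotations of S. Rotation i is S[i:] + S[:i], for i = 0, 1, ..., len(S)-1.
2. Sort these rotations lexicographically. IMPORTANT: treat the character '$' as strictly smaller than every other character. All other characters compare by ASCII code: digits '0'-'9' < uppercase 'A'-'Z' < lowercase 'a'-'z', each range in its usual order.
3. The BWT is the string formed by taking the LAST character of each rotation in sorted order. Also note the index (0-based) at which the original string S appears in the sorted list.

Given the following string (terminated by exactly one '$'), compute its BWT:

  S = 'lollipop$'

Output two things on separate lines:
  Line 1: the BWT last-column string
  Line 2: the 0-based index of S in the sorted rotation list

Answer: pllo$lpoi
4

Derivation:
All 9 rotations (rotation i = S[i:]+S[:i]):
  rot[0] = lollipop$
  rot[1] = ollipop$l
  rot[2] = llipop$lo
  rot[3] = lipop$lol
  rot[4] = ipop$loll
  rot[5] = pop$lolli
  rot[6] = op$lollip
  rot[7] = p$lollipo
  rot[8] = $lollipop
Sorted (with $ < everything):
  sorted[0] = $lollipop  (last char: 'p')
  sorted[1] = ipop$loll  (last char: 'l')
  sorted[2] = lipop$lol  (last char: 'l')
  sorted[3] = llipop$lo  (last char: 'o')
  sorted[4] = lollipop$  (last char: '$')
  sorted[5] = ollipop$l  (last char: 'l')
  sorted[6] = op$lollip  (last char: 'p')
  sorted[7] = p$lollipo  (last char: 'o')
  sorted[8] = pop$lolli  (last char: 'i')
Last column: pllo$lpoi
Original string S is at sorted index 4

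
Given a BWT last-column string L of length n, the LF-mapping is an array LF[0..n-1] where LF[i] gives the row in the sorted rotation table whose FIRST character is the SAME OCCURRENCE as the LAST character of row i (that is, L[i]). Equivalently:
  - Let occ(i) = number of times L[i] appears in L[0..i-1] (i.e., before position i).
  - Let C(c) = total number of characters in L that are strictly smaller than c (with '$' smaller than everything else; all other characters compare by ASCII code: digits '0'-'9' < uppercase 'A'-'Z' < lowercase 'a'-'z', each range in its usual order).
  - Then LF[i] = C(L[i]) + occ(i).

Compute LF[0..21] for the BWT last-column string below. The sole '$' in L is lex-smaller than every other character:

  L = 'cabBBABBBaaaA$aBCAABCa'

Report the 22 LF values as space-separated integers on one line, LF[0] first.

Answer: 21 14 20 5 6 1 7 8 9 15 16 17 2 0 18 10 12 3 4 11 13 19

Derivation:
Char counts: '$':1, 'A':4, 'B':7, 'C':2, 'a':6, 'b':1, 'c':1
C (first-col start): C('$')=0, C('A')=1, C('B')=5, C('C')=12, C('a')=14, C('b')=20, C('c')=21
L[0]='c': occ=0, LF[0]=C('c')+0=21+0=21
L[1]='a': occ=0, LF[1]=C('a')+0=14+0=14
L[2]='b': occ=0, LF[2]=C('b')+0=20+0=20
L[3]='B': occ=0, LF[3]=C('B')+0=5+0=5
L[4]='B': occ=1, LF[4]=C('B')+1=5+1=6
L[5]='A': occ=0, LF[5]=C('A')+0=1+0=1
L[6]='B': occ=2, LF[6]=C('B')+2=5+2=7
L[7]='B': occ=3, LF[7]=C('B')+3=5+3=8
L[8]='B': occ=4, LF[8]=C('B')+4=5+4=9
L[9]='a': occ=1, LF[9]=C('a')+1=14+1=15
L[10]='a': occ=2, LF[10]=C('a')+2=14+2=16
L[11]='a': occ=3, LF[11]=C('a')+3=14+3=17
L[12]='A': occ=1, LF[12]=C('A')+1=1+1=2
L[13]='$': occ=0, LF[13]=C('$')+0=0+0=0
L[14]='a': occ=4, LF[14]=C('a')+4=14+4=18
L[15]='B': occ=5, LF[15]=C('B')+5=5+5=10
L[16]='C': occ=0, LF[16]=C('C')+0=12+0=12
L[17]='A': occ=2, LF[17]=C('A')+2=1+2=3
L[18]='A': occ=3, LF[18]=C('A')+3=1+3=4
L[19]='B': occ=6, LF[19]=C('B')+6=5+6=11
L[20]='C': occ=1, LF[20]=C('C')+1=12+1=13
L[21]='a': occ=5, LF[21]=C('a')+5=14+5=19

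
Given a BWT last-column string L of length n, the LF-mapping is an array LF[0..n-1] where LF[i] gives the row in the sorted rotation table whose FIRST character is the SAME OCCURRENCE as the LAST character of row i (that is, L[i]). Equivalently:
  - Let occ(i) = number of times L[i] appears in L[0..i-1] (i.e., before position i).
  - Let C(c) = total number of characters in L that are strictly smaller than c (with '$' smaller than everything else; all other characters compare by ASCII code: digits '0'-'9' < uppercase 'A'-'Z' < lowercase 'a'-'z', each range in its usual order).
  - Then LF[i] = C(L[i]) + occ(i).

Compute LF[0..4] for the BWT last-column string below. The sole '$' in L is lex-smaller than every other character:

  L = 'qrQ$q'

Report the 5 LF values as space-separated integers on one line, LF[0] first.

Char counts: '$':1, 'Q':1, 'q':2, 'r':1
C (first-col start): C('$')=0, C('Q')=1, C('q')=2, C('r')=4
L[0]='q': occ=0, LF[0]=C('q')+0=2+0=2
L[1]='r': occ=0, LF[1]=C('r')+0=4+0=4
L[2]='Q': occ=0, LF[2]=C('Q')+0=1+0=1
L[3]='$': occ=0, LF[3]=C('$')+0=0+0=0
L[4]='q': occ=1, LF[4]=C('q')+1=2+1=3

Answer: 2 4 1 0 3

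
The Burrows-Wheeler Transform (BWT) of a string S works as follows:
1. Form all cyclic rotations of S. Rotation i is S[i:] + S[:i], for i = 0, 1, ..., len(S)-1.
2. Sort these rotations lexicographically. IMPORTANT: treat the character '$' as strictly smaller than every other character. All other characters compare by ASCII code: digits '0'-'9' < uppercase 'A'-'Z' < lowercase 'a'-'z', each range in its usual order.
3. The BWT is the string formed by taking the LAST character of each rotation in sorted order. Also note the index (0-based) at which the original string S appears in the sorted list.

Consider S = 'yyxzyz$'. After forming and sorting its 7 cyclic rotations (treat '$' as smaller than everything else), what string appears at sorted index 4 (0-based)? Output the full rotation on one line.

All 7 rotations (rotation i = S[i:]+S[:i]):
  rot[0] = yyxzyz$
  rot[1] = yxzyz$y
  rot[2] = xzyz$yy
  rot[3] = zyz$yyx
  rot[4] = yz$yyxz
  rot[5] = z$yyxzy
  rot[6] = $yyxzyz
Sorted (with $ < everything):
  sorted[0] = $yyxzyz
  sorted[1] = xzyz$yy
  sorted[2] = yxzyz$y
  sorted[3] = yyxzyz$
  sorted[4] = yz$yyxz
  sorted[5] = z$yyxzy
  sorted[6] = zyz$yyx
sorted[4] = yz$yyxz

Answer: yz$yyxz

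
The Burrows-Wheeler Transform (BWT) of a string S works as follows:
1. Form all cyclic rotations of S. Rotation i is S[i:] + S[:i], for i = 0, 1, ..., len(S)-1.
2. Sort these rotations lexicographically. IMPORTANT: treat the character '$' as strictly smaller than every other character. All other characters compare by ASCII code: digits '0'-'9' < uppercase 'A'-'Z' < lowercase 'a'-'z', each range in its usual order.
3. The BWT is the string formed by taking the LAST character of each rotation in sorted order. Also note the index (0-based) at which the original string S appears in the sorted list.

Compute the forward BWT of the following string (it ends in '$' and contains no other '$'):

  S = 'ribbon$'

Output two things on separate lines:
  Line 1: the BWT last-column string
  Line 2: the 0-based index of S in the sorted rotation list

All 7 rotations (rotation i = S[i:]+S[:i]):
  rot[0] = ribbon$
  rot[1] = ibbon$r
  rot[2] = bbon$ri
  rot[3] = bon$rib
  rot[4] = on$ribb
  rot[5] = n$ribbo
  rot[6] = $ribbon
Sorted (with $ < everything):
  sorted[0] = $ribbon  (last char: 'n')
  sorted[1] = bbon$ri  (last char: 'i')
  sorted[2] = bon$rib  (last char: 'b')
  sorted[3] = ibbon$r  (last char: 'r')
  sorted[4] = n$ribbo  (last char: 'o')
  sorted[5] = on$ribb  (last char: 'b')
  sorted[6] = ribbon$  (last char: '$')
Last column: nibrob$
Original string S is at sorted index 6

Answer: nibrob$
6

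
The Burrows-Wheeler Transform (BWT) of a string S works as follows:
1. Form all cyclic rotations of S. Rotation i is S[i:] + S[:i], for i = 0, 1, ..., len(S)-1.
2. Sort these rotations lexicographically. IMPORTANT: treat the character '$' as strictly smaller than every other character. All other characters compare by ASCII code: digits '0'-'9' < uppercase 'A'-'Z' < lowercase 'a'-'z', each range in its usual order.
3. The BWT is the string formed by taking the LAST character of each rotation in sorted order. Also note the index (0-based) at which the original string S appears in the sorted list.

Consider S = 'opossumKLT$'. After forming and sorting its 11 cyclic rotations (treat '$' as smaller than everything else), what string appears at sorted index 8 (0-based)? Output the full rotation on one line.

Answer: ssumKLT$opo

Derivation:
All 11 rotations (rotation i = S[i:]+S[:i]):
  rot[0] = opossumKLT$
  rot[1] = possumKLT$o
  rot[2] = ossumKLT$op
  rot[3] = ssumKLT$opo
  rot[4] = sumKLT$opos
  rot[5] = umKLT$oposs
  rot[6] = mKLT$opossu
  rot[7] = KLT$opossum
  rot[8] = LT$opossumK
  rot[9] = T$opossumKL
  rot[10] = $opossumKLT
Sorted (with $ < everything):
  sorted[0] = $opossumKLT
  sorted[1] = KLT$opossum
  sorted[2] = LT$opossumK
  sorted[3] = T$opossumKL
  sorted[4] = mKLT$opossu
  sorted[5] = opossumKLT$
  sorted[6] = ossumKLT$op
  sorted[7] = possumKLT$o
  sorted[8] = ssumKLT$opo
  sorted[9] = sumKLT$opos
  sorted[10] = umKLT$oposs
sorted[8] = ssumKLT$opo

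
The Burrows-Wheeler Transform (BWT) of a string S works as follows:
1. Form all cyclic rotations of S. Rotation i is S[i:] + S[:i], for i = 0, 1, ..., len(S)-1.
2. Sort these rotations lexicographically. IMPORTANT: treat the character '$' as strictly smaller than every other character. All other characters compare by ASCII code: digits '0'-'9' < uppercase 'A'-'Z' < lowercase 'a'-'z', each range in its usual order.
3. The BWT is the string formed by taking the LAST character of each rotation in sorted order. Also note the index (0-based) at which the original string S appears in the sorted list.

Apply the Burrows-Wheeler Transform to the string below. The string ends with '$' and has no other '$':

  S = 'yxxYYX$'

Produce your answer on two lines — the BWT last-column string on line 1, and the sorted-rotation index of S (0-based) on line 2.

All 7 rotations (rotation i = S[i:]+S[:i]):
  rot[0] = yxxYYX$
  rot[1] = xxYYX$y
  rot[2] = xYYX$yx
  rot[3] = YYX$yxx
  rot[4] = YX$yxxY
  rot[5] = X$yxxYY
  rot[6] = $yxxYYX
Sorted (with $ < everything):
  sorted[0] = $yxxYYX  (last char: 'X')
  sorted[1] = X$yxxYY  (last char: 'Y')
  sorted[2] = YX$yxxY  (last char: 'Y')
  sorted[3] = YYX$yxx  (last char: 'x')
  sorted[4] = xYYX$yx  (last char: 'x')
  sorted[5] = xxYYX$y  (last char: 'y')
  sorted[6] = yxxYYX$  (last char: '$')
Last column: XYYxxy$
Original string S is at sorted index 6

Answer: XYYxxy$
6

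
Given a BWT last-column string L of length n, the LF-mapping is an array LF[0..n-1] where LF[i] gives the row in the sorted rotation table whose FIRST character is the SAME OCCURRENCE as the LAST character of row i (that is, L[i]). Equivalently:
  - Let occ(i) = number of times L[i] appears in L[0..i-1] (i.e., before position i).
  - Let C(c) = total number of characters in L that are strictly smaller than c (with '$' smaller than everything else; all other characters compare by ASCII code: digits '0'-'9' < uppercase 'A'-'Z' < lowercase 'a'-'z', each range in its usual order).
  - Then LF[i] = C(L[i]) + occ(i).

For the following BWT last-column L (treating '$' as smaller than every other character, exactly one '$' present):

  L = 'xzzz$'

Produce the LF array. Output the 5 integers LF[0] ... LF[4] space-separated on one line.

Answer: 1 2 3 4 0

Derivation:
Char counts: '$':1, 'x':1, 'z':3
C (first-col start): C('$')=0, C('x')=1, C('z')=2
L[0]='x': occ=0, LF[0]=C('x')+0=1+0=1
L[1]='z': occ=0, LF[1]=C('z')+0=2+0=2
L[2]='z': occ=1, LF[2]=C('z')+1=2+1=3
L[3]='z': occ=2, LF[3]=C('z')+2=2+2=4
L[4]='$': occ=0, LF[4]=C('$')+0=0+0=0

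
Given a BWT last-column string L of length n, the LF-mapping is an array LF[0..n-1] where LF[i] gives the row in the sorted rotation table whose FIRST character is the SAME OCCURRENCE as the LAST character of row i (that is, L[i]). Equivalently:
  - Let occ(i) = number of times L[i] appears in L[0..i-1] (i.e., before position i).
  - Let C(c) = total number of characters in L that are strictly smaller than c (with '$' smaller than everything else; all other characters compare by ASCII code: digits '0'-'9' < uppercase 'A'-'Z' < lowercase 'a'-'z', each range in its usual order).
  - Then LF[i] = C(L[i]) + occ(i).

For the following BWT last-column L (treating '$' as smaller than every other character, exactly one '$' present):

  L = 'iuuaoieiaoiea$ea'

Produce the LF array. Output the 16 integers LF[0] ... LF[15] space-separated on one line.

Char counts: '$':1, 'a':4, 'e':3, 'i':4, 'o':2, 'u':2
C (first-col start): C('$')=0, C('a')=1, C('e')=5, C('i')=8, C('o')=12, C('u')=14
L[0]='i': occ=0, LF[0]=C('i')+0=8+0=8
L[1]='u': occ=0, LF[1]=C('u')+0=14+0=14
L[2]='u': occ=1, LF[2]=C('u')+1=14+1=15
L[3]='a': occ=0, LF[3]=C('a')+0=1+0=1
L[4]='o': occ=0, LF[4]=C('o')+0=12+0=12
L[5]='i': occ=1, LF[5]=C('i')+1=8+1=9
L[6]='e': occ=0, LF[6]=C('e')+0=5+0=5
L[7]='i': occ=2, LF[7]=C('i')+2=8+2=10
L[8]='a': occ=1, LF[8]=C('a')+1=1+1=2
L[9]='o': occ=1, LF[9]=C('o')+1=12+1=13
L[10]='i': occ=3, LF[10]=C('i')+3=8+3=11
L[11]='e': occ=1, LF[11]=C('e')+1=5+1=6
L[12]='a': occ=2, LF[12]=C('a')+2=1+2=3
L[13]='$': occ=0, LF[13]=C('$')+0=0+0=0
L[14]='e': occ=2, LF[14]=C('e')+2=5+2=7
L[15]='a': occ=3, LF[15]=C('a')+3=1+3=4

Answer: 8 14 15 1 12 9 5 10 2 13 11 6 3 0 7 4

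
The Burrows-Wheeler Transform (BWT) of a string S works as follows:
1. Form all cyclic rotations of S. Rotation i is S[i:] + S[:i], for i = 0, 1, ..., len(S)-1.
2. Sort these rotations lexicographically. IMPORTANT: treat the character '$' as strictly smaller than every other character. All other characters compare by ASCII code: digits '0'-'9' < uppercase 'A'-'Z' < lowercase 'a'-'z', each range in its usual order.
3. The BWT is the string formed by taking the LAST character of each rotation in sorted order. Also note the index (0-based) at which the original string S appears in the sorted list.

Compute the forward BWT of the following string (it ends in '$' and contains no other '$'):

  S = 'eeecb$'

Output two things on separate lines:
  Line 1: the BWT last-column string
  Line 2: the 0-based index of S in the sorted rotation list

Answer: bceee$
5

Derivation:
All 6 rotations (rotation i = S[i:]+S[:i]):
  rot[0] = eeecb$
  rot[1] = eecb$e
  rot[2] = ecb$ee
  rot[3] = cb$eee
  rot[4] = b$eeec
  rot[5] = $eeecb
Sorted (with $ < everything):
  sorted[0] = $eeecb  (last char: 'b')
  sorted[1] = b$eeec  (last char: 'c')
  sorted[2] = cb$eee  (last char: 'e')
  sorted[3] = ecb$ee  (last char: 'e')
  sorted[4] = eecb$e  (last char: 'e')
  sorted[5] = eeecb$  (last char: '$')
Last column: bceee$
Original string S is at sorted index 5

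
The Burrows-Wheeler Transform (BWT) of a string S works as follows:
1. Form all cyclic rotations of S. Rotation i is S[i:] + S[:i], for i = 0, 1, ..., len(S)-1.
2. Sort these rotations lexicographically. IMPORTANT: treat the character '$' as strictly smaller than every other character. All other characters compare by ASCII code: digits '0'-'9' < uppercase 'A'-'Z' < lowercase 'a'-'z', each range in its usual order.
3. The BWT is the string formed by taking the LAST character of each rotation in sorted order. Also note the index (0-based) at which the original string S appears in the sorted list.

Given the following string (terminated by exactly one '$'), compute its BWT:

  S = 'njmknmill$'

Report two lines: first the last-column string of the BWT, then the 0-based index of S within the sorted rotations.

Answer: lmnmlinj$k
8

Derivation:
All 10 rotations (rotation i = S[i:]+S[:i]):
  rot[0] = njmknmill$
  rot[1] = jmknmill$n
  rot[2] = mknmill$nj
  rot[3] = knmill$njm
  rot[4] = nmill$njmk
  rot[5] = mill$njmkn
  rot[6] = ill$njmknm
  rot[7] = ll$njmknmi
  rot[8] = l$njmknmil
  rot[9] = $njmknmill
Sorted (with $ < everything):
  sorted[0] = $njmknmill  (last char: 'l')
  sorted[1] = ill$njmknm  (last char: 'm')
  sorted[2] = jmknmill$n  (last char: 'n')
  sorted[3] = knmill$njm  (last char: 'm')
  sorted[4] = l$njmknmil  (last char: 'l')
  sorted[5] = ll$njmknmi  (last char: 'i')
  sorted[6] = mill$njmkn  (last char: 'n')
  sorted[7] = mknmill$nj  (last char: 'j')
  sorted[8] = njmknmill$  (last char: '$')
  sorted[9] = nmill$njmk  (last char: 'k')
Last column: lmnmlinj$k
Original string S is at sorted index 8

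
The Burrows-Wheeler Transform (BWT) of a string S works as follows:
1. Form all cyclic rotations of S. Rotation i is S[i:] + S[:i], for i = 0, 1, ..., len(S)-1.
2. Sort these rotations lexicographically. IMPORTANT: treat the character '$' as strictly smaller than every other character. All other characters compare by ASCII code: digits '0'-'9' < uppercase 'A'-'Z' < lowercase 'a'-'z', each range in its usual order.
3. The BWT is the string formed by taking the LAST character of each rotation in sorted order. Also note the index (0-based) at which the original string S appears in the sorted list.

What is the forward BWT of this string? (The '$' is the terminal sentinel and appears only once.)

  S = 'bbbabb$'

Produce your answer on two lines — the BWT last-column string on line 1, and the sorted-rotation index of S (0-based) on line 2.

All 7 rotations (rotation i = S[i:]+S[:i]):
  rot[0] = bbbabb$
  rot[1] = bbabb$b
  rot[2] = babb$bb
  rot[3] = abb$bbb
  rot[4] = bb$bbba
  rot[5] = b$bbbab
  rot[6] = $bbbabb
Sorted (with $ < everything):
  sorted[0] = $bbbabb  (last char: 'b')
  sorted[1] = abb$bbb  (last char: 'b')
  sorted[2] = b$bbbab  (last char: 'b')
  sorted[3] = babb$bb  (last char: 'b')
  sorted[4] = bb$bbba  (last char: 'a')
  sorted[5] = bbabb$b  (last char: 'b')
  sorted[6] = bbbabb$  (last char: '$')
Last column: bbbbab$
Original string S is at sorted index 6

Answer: bbbbab$
6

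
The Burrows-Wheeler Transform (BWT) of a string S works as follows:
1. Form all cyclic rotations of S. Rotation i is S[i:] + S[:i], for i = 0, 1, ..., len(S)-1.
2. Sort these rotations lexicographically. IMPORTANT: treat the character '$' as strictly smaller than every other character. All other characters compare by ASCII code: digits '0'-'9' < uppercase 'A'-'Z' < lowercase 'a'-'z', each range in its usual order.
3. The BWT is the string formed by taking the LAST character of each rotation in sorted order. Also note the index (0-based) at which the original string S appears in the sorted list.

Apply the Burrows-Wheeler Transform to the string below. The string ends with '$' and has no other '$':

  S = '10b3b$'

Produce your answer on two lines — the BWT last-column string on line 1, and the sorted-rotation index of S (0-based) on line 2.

All 6 rotations (rotation i = S[i:]+S[:i]):
  rot[0] = 10b3b$
  rot[1] = 0b3b$1
  rot[2] = b3b$10
  rot[3] = 3b$10b
  rot[4] = b$10b3
  rot[5] = $10b3b
Sorted (with $ < everything):
  sorted[0] = $10b3b  (last char: 'b')
  sorted[1] = 0b3b$1  (last char: '1')
  sorted[2] = 10b3b$  (last char: '$')
  sorted[3] = 3b$10b  (last char: 'b')
  sorted[4] = b$10b3  (last char: '3')
  sorted[5] = b3b$10  (last char: '0')
Last column: b1$b30
Original string S is at sorted index 2

Answer: b1$b30
2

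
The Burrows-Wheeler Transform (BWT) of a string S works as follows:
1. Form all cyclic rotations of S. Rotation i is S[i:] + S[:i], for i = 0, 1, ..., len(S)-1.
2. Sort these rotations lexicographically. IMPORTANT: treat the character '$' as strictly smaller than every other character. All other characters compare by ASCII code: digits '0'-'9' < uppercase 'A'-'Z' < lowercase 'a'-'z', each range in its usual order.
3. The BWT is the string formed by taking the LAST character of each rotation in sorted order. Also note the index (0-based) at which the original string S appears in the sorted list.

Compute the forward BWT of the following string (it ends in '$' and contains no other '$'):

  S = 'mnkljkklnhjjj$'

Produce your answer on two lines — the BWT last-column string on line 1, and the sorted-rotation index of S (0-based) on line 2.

All 14 rotations (rotation i = S[i:]+S[:i]):
  rot[0] = mnkljkklnhjjj$
  rot[1] = nkljkklnhjjj$m
  rot[2] = kljkklnhjjj$mn
  rot[3] = ljkklnhjjj$mnk
  rot[4] = jkklnhjjj$mnkl
  rot[5] = kklnhjjj$mnklj
  rot[6] = klnhjjj$mnkljk
  rot[7] = lnhjjj$mnkljkk
  rot[8] = nhjjj$mnkljkkl
  rot[9] = hjjj$mnkljkkln
  rot[10] = jjj$mnkljkklnh
  rot[11] = jj$mnkljkklnhj
  rot[12] = j$mnkljkklnhjj
  rot[13] = $mnkljkklnhjjj
Sorted (with $ < everything):
  sorted[0] = $mnkljkklnhjjj  (last char: 'j')
  sorted[1] = hjjj$mnkljkkln  (last char: 'n')
  sorted[2] = j$mnkljkklnhjj  (last char: 'j')
  sorted[3] = jj$mnkljkklnhj  (last char: 'j')
  sorted[4] = jjj$mnkljkklnh  (last char: 'h')
  sorted[5] = jkklnhjjj$mnkl  (last char: 'l')
  sorted[6] = kklnhjjj$mnklj  (last char: 'j')
  sorted[7] = kljkklnhjjj$mn  (last char: 'n')
  sorted[8] = klnhjjj$mnkljk  (last char: 'k')
  sorted[9] = ljkklnhjjj$mnk  (last char: 'k')
  sorted[10] = lnhjjj$mnkljkk  (last char: 'k')
  sorted[11] = mnkljkklnhjjj$  (last char: '$')
  sorted[12] = nhjjj$mnkljkkl  (last char: 'l')
  sorted[13] = nkljkklnhjjj$m  (last char: 'm')
Last column: jnjjhljnkkk$lm
Original string S is at sorted index 11

Answer: jnjjhljnkkk$lm
11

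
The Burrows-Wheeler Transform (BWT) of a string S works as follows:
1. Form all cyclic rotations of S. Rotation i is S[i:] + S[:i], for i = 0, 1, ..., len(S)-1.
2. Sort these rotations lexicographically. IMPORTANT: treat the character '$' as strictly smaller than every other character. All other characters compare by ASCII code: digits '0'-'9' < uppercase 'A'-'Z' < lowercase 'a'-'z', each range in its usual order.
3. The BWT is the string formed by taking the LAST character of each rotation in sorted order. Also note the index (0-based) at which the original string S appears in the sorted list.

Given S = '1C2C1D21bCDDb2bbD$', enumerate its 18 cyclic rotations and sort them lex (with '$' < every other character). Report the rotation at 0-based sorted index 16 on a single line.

All 18 rotations (rotation i = S[i:]+S[:i]):
  rot[0] = 1C2C1D21bCDDb2bbD$
  rot[1] = C2C1D21bCDDb2bbD$1
  rot[2] = 2C1D21bCDDb2bbD$1C
  rot[3] = C1D21bCDDb2bbD$1C2
  rot[4] = 1D21bCDDb2bbD$1C2C
  rot[5] = D21bCDDb2bbD$1C2C1
  rot[6] = 21bCDDb2bbD$1C2C1D
  rot[7] = 1bCDDb2bbD$1C2C1D2
  rot[8] = bCDDb2bbD$1C2C1D21
  rot[9] = CDDb2bbD$1C2C1D21b
  rot[10] = DDb2bbD$1C2C1D21bC
  rot[11] = Db2bbD$1C2C1D21bCD
  rot[12] = b2bbD$1C2C1D21bCDD
  rot[13] = 2bbD$1C2C1D21bCDDb
  rot[14] = bbD$1C2C1D21bCDDb2
  rot[15] = bD$1C2C1D21bCDDb2b
  rot[16] = D$1C2C1D21bCDDb2bb
  rot[17] = $1C2C1D21bCDDb2bbD
Sorted (with $ < everything):
  sorted[0] = $1C2C1D21bCDDb2bbD
  sorted[1] = 1C2C1D21bCDDb2bbD$
  sorted[2] = 1D21bCDDb2bbD$1C2C
  sorted[3] = 1bCDDb2bbD$1C2C1D2
  sorted[4] = 21bCDDb2bbD$1C2C1D
  sorted[5] = 2C1D21bCDDb2bbD$1C
  sorted[6] = 2bbD$1C2C1D21bCDDb
  sorted[7] = C1D21bCDDb2bbD$1C2
  sorted[8] = C2C1D21bCDDb2bbD$1
  sorted[9] = CDDb2bbD$1C2C1D21b
  sorted[10] = D$1C2C1D21bCDDb2bb
  sorted[11] = D21bCDDb2bbD$1C2C1
  sorted[12] = DDb2bbD$1C2C1D21bC
  sorted[13] = Db2bbD$1C2C1D21bCD
  sorted[14] = b2bbD$1C2C1D21bCDD
  sorted[15] = bCDDb2bbD$1C2C1D21
  sorted[16] = bD$1C2C1D21bCDDb2b
  sorted[17] = bbD$1C2C1D21bCDDb2
sorted[16] = bD$1C2C1D21bCDDb2b

Answer: bD$1C2C1D21bCDDb2b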